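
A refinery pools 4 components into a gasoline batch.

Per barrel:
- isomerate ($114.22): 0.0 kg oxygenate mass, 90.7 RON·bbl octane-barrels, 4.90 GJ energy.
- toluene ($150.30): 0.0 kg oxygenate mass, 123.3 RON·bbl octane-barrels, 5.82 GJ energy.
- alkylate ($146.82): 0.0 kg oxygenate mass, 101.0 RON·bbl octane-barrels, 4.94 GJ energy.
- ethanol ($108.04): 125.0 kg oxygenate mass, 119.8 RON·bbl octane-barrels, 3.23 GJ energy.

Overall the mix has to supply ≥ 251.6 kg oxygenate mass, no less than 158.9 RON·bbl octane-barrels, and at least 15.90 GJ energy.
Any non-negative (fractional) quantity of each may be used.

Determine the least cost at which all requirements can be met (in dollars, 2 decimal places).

Let x1 = barrels of isomerate, x2 = barrels of toluene, x3 = barrels of alkylate, x4 = barrels of ethanol.
Minimise 114.22x1 + 150.3x2 + 146.82x3 + 108.04x4 s.t.:
  125x4 ≥ 251.6   (oxygenate mass)
  90.7x1 + 123.3x2 + 101x3 + 119.8x4 ≥ 158.9   (octane-barrels)
  4.9x1 + 5.82x2 + 4.94x3 + 3.23x4 ≥ 15.9   (energy)
  x1, x2, x3, x4 ≥ 0.
The cheapest feasible vertex uses only isomerate, ethanol; toluene, alkylate are not used. The oxygenate mass and energy requirements are met with equality.
Solving gives x1 = 1.9181, x4 = 2.0128.
Objective = 114.22·1.9181 + 108.04·2.0128 = 436.5483.

$436.55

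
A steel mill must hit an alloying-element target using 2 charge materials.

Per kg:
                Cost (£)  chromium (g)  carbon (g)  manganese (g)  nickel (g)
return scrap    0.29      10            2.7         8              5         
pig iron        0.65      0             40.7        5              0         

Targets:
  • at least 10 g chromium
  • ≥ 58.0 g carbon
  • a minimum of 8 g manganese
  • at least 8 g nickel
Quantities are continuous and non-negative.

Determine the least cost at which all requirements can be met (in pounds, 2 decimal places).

£1.32

Treat it as an LP. Let x1 = kg of return scrap, x2 = kg of pig iron.
min 0.29x1 + 0.65x2 s.t.:
  10x1 ≥ 10   (chromium)
  2.7x1 + 40.7x2 ≥ 58   (carbon)
  8x1 + 5x2 ≥ 8   (manganese)
  5x1 ≥ 8   (nickel)
  x1, x2 ≥ 0.
Both inputs are positive at the optimum. Binding constraints: carbon and nickel.
So return scrap = 1.6 kg, pig iron = 1.319 kg.
Cost = 0.29·1.6 + 0.65·1.319 = 1.3214.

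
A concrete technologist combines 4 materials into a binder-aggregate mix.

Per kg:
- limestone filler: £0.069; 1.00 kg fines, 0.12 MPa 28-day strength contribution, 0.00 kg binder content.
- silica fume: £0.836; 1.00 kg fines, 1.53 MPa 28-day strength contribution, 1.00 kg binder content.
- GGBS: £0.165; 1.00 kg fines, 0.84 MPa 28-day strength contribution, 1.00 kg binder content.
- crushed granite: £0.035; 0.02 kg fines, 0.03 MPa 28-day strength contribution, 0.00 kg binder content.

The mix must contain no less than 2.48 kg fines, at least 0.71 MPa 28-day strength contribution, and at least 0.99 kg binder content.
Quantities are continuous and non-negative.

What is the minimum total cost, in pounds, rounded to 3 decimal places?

Treat it as an LP. Let x1 = kg of limestone filler, x2 = kg of silica fume, x3 = kg of GGBS, x4 = kg of crushed granite.
min 0.069x1 + 0.836x2 + 0.165x3 + 0.035x4 s.t.:
  1x1 + 1x2 + 1x3 + 0.02x4 ≥ 2.48   (fines)
  0.12x1 + 1.53x2 + 0.84x3 + 0.03x4 ≥ 0.71   (28-day strength contribution)
  1x2 + 1x3 ≥ 0.99   (binder content)
  x1, x2, x3, x4 ≥ 0.
The optimal basis is {limestone filler, GGBS}; silica fume, crushed granite drop out. The fines and binder content requirements are met with equality.
That vertex is x1 = 1.49, x3 = 0.99.
Objective = 0.069·1.49 + 0.165·0.99 = 0.26616.

£0.266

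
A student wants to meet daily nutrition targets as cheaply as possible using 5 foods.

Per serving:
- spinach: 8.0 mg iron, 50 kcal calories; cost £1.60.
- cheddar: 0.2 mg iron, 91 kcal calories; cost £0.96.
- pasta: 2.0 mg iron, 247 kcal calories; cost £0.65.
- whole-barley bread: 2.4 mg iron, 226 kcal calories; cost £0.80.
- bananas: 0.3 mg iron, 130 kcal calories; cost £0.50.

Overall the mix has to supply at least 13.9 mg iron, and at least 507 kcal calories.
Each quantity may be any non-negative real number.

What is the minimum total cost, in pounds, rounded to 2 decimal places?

Treat it as an LP. Let x1 = servings of spinach, x2 = servings of cheddar, x3 = servings of pasta, x4 = servings of whole-barley bread, x5 = servings of bananas.
Minimise 1.6x1 + 0.96x2 + 0.65x3 + 0.8x4 + 0.5x5 subject to:
  8x1 + 0.2x2 + 2x3 + 2.4x4 + 0.3x5 ≥ 13.9   (iron)
  50x1 + 91x2 + 247x3 + 226x4 + 130x5 ≥ 507   (calories)
  x1, x2, x3, x4, x5 ≥ 0.
At the optimum only spinach, pasta are positive (cheddar, whole-barley bread, bananas = 0). Binding constraints: iron and calories.
That vertex is x1 = 1.29, x3 = 1.792.
Cost = 1.6·1.29 + 0.65·1.792 = 3.2288.

£3.23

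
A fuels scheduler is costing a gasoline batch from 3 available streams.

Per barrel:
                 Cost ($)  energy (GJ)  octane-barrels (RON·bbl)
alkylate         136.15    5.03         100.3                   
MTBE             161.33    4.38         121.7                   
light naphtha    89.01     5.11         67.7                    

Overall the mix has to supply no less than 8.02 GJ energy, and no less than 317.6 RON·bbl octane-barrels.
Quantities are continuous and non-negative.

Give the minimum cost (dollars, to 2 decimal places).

Treat it as an LP. Let x1 = barrels of alkylate, x2 = barrels of MTBE, x3 = barrels of light naphtha.
Minimize 136.15x1 + 161.33x2 + 89.01x3 subject to:
  5.03x1 + 4.38x2 + 5.11x3 ≥ 8.02   (energy)
  100.3x1 + 121.7x2 + 67.7x3 ≥ 317.6   (octane-barrels)
  x1, x2, x3 ≥ 0.
The minimum-cost mix takes nothing from alkylate, MTBE — only light naphtha. Binding constraint: octane-barrels.
That vertex is x3 = 4.6913.
Total cost: 89.01·4.6913 = 417.5726.

$417.57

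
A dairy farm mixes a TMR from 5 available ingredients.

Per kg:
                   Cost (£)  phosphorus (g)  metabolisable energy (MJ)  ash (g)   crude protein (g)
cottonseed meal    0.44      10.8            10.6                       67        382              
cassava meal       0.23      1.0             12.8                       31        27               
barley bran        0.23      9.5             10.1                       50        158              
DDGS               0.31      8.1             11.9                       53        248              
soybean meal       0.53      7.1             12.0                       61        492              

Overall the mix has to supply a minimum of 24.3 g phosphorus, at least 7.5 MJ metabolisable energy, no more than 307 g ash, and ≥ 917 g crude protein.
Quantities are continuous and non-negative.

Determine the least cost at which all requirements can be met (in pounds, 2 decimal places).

Set it up as a linear program. Let x1 = kg of cottonseed meal, x2 = kg of cassava meal, x3 = kg of barley bran, x4 = kg of DDGS, x5 = kg of soybean meal.
min 0.44x1 + 0.23x2 + 0.23x3 + 0.31x4 + 0.53x5 s.t.:
  10.8x1 + 1x2 + 9.5x3 + 8.1x4 + 7.1x5 ≥ 24.3   (phosphorus)
  10.6x1 + 12.8x2 + 10.1x3 + 11.9x4 + 12x5 ≥ 7.5   (metabolisable energy)
  67x1 + 31x2 + 50x3 + 53x4 + 61x5 ≤ 307   (ash)
  382x1 + 27x2 + 158x3 + 248x4 + 492x5 ≥ 917   (crude protein)
  x1, x2, x3, x4, x5 ≥ 0.
The cheapest feasible vertex uses only cottonseed meal, soybean meal; cassava meal, barley bran, DDGS are not used. The phosphorus and crude protein requirements are met with equality.
That vertex is x1 = 2.093, x5 = 0.2387.
Total cost: 0.44·2.093 + 0.53·0.2387 = 1.0474.

£1.05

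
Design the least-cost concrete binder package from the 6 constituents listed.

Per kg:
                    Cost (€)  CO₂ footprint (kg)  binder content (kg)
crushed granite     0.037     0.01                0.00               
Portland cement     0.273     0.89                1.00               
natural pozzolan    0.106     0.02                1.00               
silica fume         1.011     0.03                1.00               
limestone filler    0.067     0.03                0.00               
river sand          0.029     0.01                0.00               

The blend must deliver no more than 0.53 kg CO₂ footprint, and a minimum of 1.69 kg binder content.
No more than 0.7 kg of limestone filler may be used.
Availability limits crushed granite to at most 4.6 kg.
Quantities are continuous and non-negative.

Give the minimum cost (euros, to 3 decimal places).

Let x1 = kg of crushed granite, x2 = kg of Portland cement, x3 = kg of natural pozzolan, x4 = kg of silica fume, x5 = kg of limestone filler, x6 = kg of river sand.
min 0.037x1 + 0.273x2 + 0.106x3 + 1.011x4 + 0.067x5 + 0.029x6 s.t.:
  0.01x1 + 0.89x2 + 0.02x3 + 0.03x4 + 0.03x5 + 0.01x6 ≤ 0.53   (CO₂ footprint)
  1x2 + 1x3 + 1x4 ≥ 1.69   (binder content)
  x5 ≤ 0.7
  x1 ≤ 4.6
  x1, x2, x3, x4, x5, x6 ≥ 0.
The minimum-cost mix takes nothing from crushed granite, Portland cement, silica fume, limestone filler, river sand — only natural pozzolan. The binder content requirement is met with equality.
Solving gives x3 = 1.69.
Cost = 0.106·1.69 = 0.17914.

€0.179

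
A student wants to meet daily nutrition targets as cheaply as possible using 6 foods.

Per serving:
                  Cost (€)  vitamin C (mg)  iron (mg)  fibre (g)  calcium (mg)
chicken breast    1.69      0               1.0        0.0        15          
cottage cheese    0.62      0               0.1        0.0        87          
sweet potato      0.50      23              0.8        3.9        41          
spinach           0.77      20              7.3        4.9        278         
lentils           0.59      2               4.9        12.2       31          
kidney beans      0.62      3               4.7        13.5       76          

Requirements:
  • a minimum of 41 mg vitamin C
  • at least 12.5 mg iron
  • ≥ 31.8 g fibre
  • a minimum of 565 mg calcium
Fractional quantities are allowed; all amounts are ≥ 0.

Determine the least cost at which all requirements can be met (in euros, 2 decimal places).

This is a linear program. Let x1 = servings of chicken breast, x2 = servings of cottage cheese, x3 = servings of sweet potato, x4 = servings of spinach, x5 = servings of lentils, x6 = servings of kidney beans.
Minimise 1.69x1 + 0.62x2 + 0.5x3 + 0.77x4 + 0.59x5 + 0.62x6 subject to:
  23x3 + 20x4 + 2x5 + 3x6 ≥ 41   (vitamin C)
  1x1 + 0.1x2 + 0.8x3 + 7.3x4 + 4.9x5 + 4.7x6 ≥ 12.5   (iron)
  3.9x3 + 4.9x4 + 12.2x5 + 13.5x6 ≥ 31.8   (fibre)
  15x1 + 87x2 + 41x3 + 278x4 + 31x5 + 76x6 ≥ 565   (calcium)
  x1, x2, x3, x4, x5, x6 ≥ 0.
The optimal basis is {sweet potato, spinach, kidney beans}; chicken breast, cottage cheese, lentils drop out. The vitamin C, fibre, calcium requirements are met with equality.
That vertex is x3 = 0.2312, x4 = 1.524, x6 = 1.736.
Cost = 0.5·0.2312 + 0.77·1.524 + 0.62·1.736 = 2.3654.

€2.37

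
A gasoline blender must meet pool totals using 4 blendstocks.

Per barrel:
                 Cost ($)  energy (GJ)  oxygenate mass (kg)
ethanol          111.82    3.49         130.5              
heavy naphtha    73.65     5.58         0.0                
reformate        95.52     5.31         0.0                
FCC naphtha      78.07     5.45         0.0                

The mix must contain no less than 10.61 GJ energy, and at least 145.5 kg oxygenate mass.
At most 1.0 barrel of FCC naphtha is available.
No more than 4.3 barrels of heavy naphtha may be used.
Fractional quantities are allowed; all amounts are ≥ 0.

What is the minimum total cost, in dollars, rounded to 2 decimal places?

$213.35

Let x1 = barrels of ethanol, x2 = barrels of heavy naphtha, x3 = barrels of reformate, x4 = barrels of FCC naphtha.
Minimize 111.82x1 + 73.65x2 + 95.52x3 + 78.07x4 subject to:
  3.49x1 + 5.58x2 + 5.31x3 + 5.45x4 ≥ 10.61   (energy)
  130.5x1 ≥ 145.5   (oxygenate mass)
  x4 ≤ 1
  x2 ≤ 4.3
  x1, x2, x3, x4 ≥ 0.
At the optimum only ethanol, heavy naphtha are positive (reformate, FCC naphtha = 0). Binding constraints: energy and oxygenate mass.
Optimal quantities: ethanol = 1.115 barrels, heavy naphtha = 1.204 barrels.
Objective = 111.82·1.115 + 73.65·1.204 = 213.3539.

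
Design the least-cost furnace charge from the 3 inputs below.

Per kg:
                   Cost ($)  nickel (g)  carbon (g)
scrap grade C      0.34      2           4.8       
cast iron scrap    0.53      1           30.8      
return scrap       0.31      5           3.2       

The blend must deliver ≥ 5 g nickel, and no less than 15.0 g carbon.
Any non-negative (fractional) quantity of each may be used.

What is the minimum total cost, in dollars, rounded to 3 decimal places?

$0.493

This is a linear program. Let x1 = kg of scrap grade C, x2 = kg of cast iron scrap, x3 = kg of return scrap.
Minimise 0.34x1 + 0.53x2 + 0.31x3 with:
  2x1 + 1x2 + 5x3 ≥ 5   (nickel)
  4.8x1 + 30.8x2 + 3.2x3 ≥ 15   (carbon)
  x1, x2, x3 ≥ 0.
At the optimum only cast iron scrap, return scrap are positive (scrap grade C = 0). The nickel and carbon requirements are met with equality.
Solving gives x2 = 0.3912, x3 = 0.9218.
Objective = 0.53·0.3912 + 0.31·0.9218 = 0.49309.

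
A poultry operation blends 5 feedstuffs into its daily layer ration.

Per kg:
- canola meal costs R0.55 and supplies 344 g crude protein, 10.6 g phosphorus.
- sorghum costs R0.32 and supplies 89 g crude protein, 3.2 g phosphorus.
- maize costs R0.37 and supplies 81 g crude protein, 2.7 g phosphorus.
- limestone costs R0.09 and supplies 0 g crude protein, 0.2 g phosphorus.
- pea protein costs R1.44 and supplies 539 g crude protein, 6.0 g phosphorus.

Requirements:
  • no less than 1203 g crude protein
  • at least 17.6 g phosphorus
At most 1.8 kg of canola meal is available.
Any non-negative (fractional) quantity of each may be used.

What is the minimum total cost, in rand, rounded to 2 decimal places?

Let x1 = kg of canola meal, x2 = kg of sorghum, x3 = kg of maize, x4 = kg of limestone, x5 = kg of pea protein.
min 0.55x1 + 0.32x2 + 0.37x3 + 0.09x4 + 1.44x5 subject to:
  344x1 + 89x2 + 81x3 + 539x5 ≥ 1203   (crude protein)
  10.6x1 + 3.2x2 + 2.7x3 + 0.2x4 + 6x5 ≥ 17.6   (phosphorus)
  x1 ≤ 1.8
  x1, x2, x3, x4, x5 ≥ 0.
At the optimum only canola meal, pea protein are positive (sorghum, maize, limestone = 0). The crude protein and the canola meal cap requirements are met with equality.
Optimal quantities: canola meal = 1.8 kg, pea protein = 1.083 kg.
Hence cost = 0.55·1.8 + 1.44·1.083 = R2.5495.

R2.55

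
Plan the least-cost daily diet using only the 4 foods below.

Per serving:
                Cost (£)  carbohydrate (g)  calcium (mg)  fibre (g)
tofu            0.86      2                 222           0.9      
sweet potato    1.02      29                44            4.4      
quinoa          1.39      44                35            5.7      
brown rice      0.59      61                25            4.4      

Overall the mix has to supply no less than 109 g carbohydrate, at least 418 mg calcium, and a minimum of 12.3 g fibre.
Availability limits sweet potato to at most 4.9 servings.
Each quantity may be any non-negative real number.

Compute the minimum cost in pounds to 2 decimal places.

Let x1 = servings of tofu, x2 = servings of sweet potato, x3 = servings of quinoa, x4 = servings of brown rice.
Minimize 0.86x1 + 1.02x2 + 1.39x3 + 0.59x4 s.t.:
  2x1 + 29x2 + 44x3 + 61x4 ≥ 109   (carbohydrate)
  222x1 + 44x2 + 35x3 + 25x4 ≥ 418   (calcium)
  0.9x1 + 4.4x2 + 5.7x3 + 4.4x4 ≥ 12.3   (fibre)
  x2 ≤ 4.9
  x1, x2, x3, x4 ≥ 0.
The cheapest feasible vertex uses only tofu, brown rice; sweet potato, quinoa are not used. Binding constraints: calcium and fibre.
So tofu = 1.605 servings, brown rice = 2.467 servings.
Cost = 0.86·1.605 + 0.59·2.467 = 2.8358.

£2.84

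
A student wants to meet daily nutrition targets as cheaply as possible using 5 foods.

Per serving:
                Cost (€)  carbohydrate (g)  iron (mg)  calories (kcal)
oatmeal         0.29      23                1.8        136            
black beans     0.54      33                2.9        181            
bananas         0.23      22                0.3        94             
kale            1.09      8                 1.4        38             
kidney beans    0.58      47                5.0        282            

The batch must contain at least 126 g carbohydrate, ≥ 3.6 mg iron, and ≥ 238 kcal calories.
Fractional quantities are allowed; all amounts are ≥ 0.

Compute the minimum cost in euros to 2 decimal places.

Let x1 = servings of oatmeal, x2 = servings of black beans, x3 = servings of bananas, x4 = servings of kale, x5 = servings of kidney beans.
Minimise 0.29x1 + 0.54x2 + 0.23x3 + 1.09x4 + 0.58x5 subject to:
  23x1 + 33x2 + 22x3 + 8x4 + 47x5 ≥ 126   (carbohydrate)
  1.8x1 + 2.9x2 + 0.3x3 + 1.4x4 + 5x5 ≥ 3.6   (iron)
  136x1 + 181x2 + 94x3 + 38x4 + 282x5 ≥ 238   (calories)
  x1, x2, x3, x4, x5 ≥ 0.
At the optimum only bananas, kidney beans are positive (oatmeal, black beans, kale = 0). Binding constraints: carbohydrate and iron.
Solving gives x3 = 4.805, x5 = 0.4317.
Total cost: 0.23·4.805 + 0.58·0.4317 = 1.3555.

€1.36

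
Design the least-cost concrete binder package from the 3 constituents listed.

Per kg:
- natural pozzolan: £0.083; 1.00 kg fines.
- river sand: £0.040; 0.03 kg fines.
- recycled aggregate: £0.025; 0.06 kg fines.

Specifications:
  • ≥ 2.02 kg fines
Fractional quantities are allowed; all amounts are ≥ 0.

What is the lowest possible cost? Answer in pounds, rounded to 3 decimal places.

£0.168

Let x1 = kg of natural pozzolan, x2 = kg of river sand, x3 = kg of recycled aggregate.
Minimize 0.083x1 + 0.04x2 + 0.025x3 subject to:
  1x1 + 0.03x2 + 0.06x3 ≥ 2.02   (fines)
  x1, x2, x3 ≥ 0.
The minimum-cost mix takes nothing from river sand, recycled aggregate — only natural pozzolan. The fines requirement is met with equality.
Solving gives x1 = 2.02.
Objective = 0.083·2.02 = 0.16766.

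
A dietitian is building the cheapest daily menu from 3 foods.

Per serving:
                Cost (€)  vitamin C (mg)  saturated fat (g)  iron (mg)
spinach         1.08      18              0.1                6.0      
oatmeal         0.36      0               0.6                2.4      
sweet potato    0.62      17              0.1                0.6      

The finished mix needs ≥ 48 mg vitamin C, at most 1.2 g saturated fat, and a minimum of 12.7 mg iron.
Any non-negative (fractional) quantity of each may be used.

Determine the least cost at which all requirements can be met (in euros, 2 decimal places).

Set it up as a linear program. Let x1 = servings of spinach, x2 = servings of oatmeal, x3 = servings of sweet potato.
Minimize 1.08x1 + 0.36x2 + 0.62x3 subject to:
  18x1 + 17x3 ≥ 48   (vitamin C)
  0.1x1 + 0.6x2 + 0.1x3 ≤ 1.2   (saturated fat)
  6x1 + 2.4x2 + 0.6x3 ≥ 12.7   (iron)
  x1, x2, x3 ≥ 0.
The optimal basis is {spinach, sweet potato}; oatmeal drops out. Binding constraints: vitamin C and iron.
That vertex is x1 = 2.052, x3 = 0.6513.
Objective = 1.08·2.052 + 0.62·0.6513 = 2.6200.

€2.62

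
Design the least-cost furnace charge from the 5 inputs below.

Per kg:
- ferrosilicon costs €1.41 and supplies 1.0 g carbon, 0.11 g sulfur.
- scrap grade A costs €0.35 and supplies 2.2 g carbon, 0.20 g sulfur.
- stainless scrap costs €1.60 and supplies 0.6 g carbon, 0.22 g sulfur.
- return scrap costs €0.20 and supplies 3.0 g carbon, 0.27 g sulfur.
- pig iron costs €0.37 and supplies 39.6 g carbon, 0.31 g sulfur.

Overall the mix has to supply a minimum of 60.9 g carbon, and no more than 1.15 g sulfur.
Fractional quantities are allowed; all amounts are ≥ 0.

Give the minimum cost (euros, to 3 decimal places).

Let x1 = kg of ferrosilicon, x2 = kg of scrap grade A, x3 = kg of stainless scrap, x4 = kg of return scrap, x5 = kg of pig iron.
Minimise 1.41x1 + 0.35x2 + 1.6x3 + 0.2x4 + 0.37x5 with:
  1x1 + 2.2x2 + 0.6x3 + 3x4 + 39.6x5 ≥ 60.9   (carbon)
  0.11x1 + 0.2x2 + 0.22x3 + 0.27x4 + 0.31x5 ≤ 1.15   (sulfur)
  x1, x2, x3, x4, x5 ≥ 0.
The cheapest feasible vertex uses only pig iron; ferrosilicon, scrap grade A, stainless scrap, return scrap are not used. The carbon requirement is met with equality.
Solving gives x5 = 1.538.
Cost = 0.37·1.538 = 0.56906.

€0.569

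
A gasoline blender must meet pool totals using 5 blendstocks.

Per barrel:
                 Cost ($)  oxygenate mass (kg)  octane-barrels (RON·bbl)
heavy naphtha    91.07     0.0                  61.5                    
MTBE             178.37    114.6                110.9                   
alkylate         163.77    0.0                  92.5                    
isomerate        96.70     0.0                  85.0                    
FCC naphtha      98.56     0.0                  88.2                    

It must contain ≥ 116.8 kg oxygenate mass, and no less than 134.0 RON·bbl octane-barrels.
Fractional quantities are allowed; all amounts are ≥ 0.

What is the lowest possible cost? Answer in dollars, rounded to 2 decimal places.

$205.23

This is a linear program. Let x1 = barrels of heavy naphtha, x2 = barrels of MTBE, x3 = barrels of alkylate, x4 = barrels of isomerate, x5 = barrels of FCC naphtha.
Minimise 91.07x1 + 178.37x2 + 163.77x3 + 96.7x4 + 98.56x5 with:
  114.6x2 ≥ 116.8   (oxygenate mass)
  61.5x1 + 110.9x2 + 92.5x3 + 85x4 + 88.2x5 ≥ 134   (octane-barrels)
  x1, x2, x3, x4, x5 ≥ 0.
The cheapest feasible vertex uses only MTBE, FCC naphtha; heavy naphtha, alkylate, isomerate are not used. Binding constraints: oxygenate mass and octane-barrels.
So MTBE = 1.0192 barrels, FCC naphtha = 0.23777 barrels.
Cost = 178.37·1.0192 + 98.56·0.23777 = 205.2293.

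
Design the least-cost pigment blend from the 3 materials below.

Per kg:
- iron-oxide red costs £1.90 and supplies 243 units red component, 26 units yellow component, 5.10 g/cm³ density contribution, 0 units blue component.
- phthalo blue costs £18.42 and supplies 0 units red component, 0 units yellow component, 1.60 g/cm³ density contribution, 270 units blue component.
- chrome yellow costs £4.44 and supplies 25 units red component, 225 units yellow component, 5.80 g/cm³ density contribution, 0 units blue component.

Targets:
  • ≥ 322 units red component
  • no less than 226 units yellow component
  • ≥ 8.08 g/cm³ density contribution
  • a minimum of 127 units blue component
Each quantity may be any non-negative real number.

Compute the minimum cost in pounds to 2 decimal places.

£14.84

This is a linear program. Let x1 = kg of iron-oxide red, x2 = kg of phthalo blue, x3 = kg of chrome yellow.
Minimise 1.9x1 + 18.42x2 + 4.44x3 subject to:
  243x1 + 25x3 ≥ 322   (red component)
  26x1 + 225x3 ≥ 226   (yellow component)
  5.1x1 + 1.6x2 + 5.8x3 ≥ 8.08   (density contribution)
  270x2 ≥ 127   (blue component)
  x1, x2, x3 ≥ 0.
The optimal mix uses every input. There the red component, yellow component, blue component constraints are tight.
So iron-oxide red = 1.236 kg, phthalo blue = 0.4704 kg, chrome yellow = 0.8616 kg.
Hence cost = 1.9·1.236 + 18.42·0.4704 + 4.44·0.8616 = £14.8387.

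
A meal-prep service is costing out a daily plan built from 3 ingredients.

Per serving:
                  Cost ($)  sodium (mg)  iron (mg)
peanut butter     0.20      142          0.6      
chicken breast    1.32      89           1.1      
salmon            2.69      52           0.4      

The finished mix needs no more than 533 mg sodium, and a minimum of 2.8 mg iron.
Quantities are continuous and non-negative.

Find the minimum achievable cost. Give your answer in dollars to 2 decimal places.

Let x1 = servings of peanut butter, x2 = servings of chicken breast, x3 = servings of salmon.
min 0.2x1 + 1.32x2 + 2.69x3 with:
  142x1 + 89x2 + 52x3 ≤ 533   (sodium)
  0.6x1 + 1.1x2 + 0.4x3 ≥ 2.8   (iron)
  x1, x2, x3 ≥ 0.
At the optimum only peanut butter, chicken breast are positive (salmon = 0). There the sodium and iron constraints are tight.
Optimal quantities: peanut butter = 3.279 servings, chicken breast = 0.7568 servings.
Total cost: 0.2·3.279 + 1.32·0.7568 = 1.6548.

$1.65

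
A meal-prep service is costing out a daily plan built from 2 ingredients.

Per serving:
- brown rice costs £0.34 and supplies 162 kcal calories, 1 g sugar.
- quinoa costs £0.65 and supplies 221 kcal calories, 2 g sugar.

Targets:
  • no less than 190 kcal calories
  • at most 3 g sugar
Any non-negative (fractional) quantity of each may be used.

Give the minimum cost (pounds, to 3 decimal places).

£0.399

Let x1 = servings of brown rice, x2 = servings of quinoa.
Minimise 0.34x1 + 0.65x2 with:
  162x1 + 221x2 ≥ 190   (calories)
  1x1 + 2x2 ≤ 3   (sugar)
  x1, x2 ≥ 0.
The minimum-cost mix takes nothing from quinoa — only brown rice. The calories requirement is met with equality.
Solving gives x1 = 1.173.
Cost = 0.34·1.173 = 0.39882.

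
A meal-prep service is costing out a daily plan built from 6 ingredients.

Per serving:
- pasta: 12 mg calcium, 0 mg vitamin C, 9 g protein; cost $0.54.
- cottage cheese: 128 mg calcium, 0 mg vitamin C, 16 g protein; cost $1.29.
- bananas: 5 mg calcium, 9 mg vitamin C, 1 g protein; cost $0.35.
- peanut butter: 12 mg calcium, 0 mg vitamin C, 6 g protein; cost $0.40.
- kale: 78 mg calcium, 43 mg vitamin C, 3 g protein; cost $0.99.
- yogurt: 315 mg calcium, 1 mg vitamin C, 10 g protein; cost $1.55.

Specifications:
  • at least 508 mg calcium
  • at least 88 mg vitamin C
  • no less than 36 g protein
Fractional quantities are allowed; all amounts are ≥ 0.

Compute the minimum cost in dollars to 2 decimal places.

Let x1 = servings of pasta, x2 = servings of cottage cheese, x3 = servings of bananas, x4 = servings of peanut butter, x5 = servings of kale, x6 = servings of yogurt.
min 0.54x1 + 1.29x2 + 0.35x3 + 0.4x4 + 0.99x5 + 1.55x6 subject to:
  12x1 + 128x2 + 5x3 + 12x4 + 78x5 + 315x6 ≥ 508   (calcium)
  9x3 + 43x5 + 1x6 ≥ 88   (vitamin C)
  9x1 + 16x2 + 1x3 + 6x4 + 3x5 + 10x6 ≥ 36   (protein)
  x1, x2, x3, x4, x5, x6 ≥ 0.
The minimum-cost mix takes nothing from pasta, bananas, peanut butter — only cottage cheese, kale, yogurt. The calcium, vitamin C, protein requirements are met with equality.
So cottage cheese = 1.576 servings, kale = 2.036 servings, yogurt = 0.4684 servings.
Total cost: 1.29·1.576 + 0.99·2.036 + 1.55·0.4684 = 4.7747.

$4.77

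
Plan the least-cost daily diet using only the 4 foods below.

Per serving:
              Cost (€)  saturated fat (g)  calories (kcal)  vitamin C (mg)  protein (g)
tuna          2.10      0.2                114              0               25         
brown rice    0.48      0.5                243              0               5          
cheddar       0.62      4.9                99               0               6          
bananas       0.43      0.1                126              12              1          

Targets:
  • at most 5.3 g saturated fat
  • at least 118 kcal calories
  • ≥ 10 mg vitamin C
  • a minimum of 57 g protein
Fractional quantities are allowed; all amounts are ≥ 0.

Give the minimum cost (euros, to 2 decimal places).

This is a linear program. Let x1 = servings of tuna, x2 = servings of brown rice, x3 = servings of cheddar, x4 = servings of bananas.
Minimise 2.1x1 + 0.48x2 + 0.62x3 + 0.43x4 subject to:
  0.2x1 + 0.5x2 + 4.9x3 + 0.1x4 ≤ 5.3   (saturated fat)
  114x1 + 243x2 + 99x3 + 126x4 ≥ 118   (calories)
  12x4 ≥ 10   (vitamin C)
  25x1 + 5x2 + 6x3 + 1x4 ≥ 57   (protein)
  x1, x2, x3, x4 ≥ 0.
The optimal basis is {tuna, bananas}; brown rice, cheddar drop out. The vitamin C and protein requirements are met with equality.
Optimal quantities: tuna = 2.247 servings, bananas = 0.8333 servings.
Total cost: 2.1·2.247 + 0.43·0.8333 = 5.0770.

€5.08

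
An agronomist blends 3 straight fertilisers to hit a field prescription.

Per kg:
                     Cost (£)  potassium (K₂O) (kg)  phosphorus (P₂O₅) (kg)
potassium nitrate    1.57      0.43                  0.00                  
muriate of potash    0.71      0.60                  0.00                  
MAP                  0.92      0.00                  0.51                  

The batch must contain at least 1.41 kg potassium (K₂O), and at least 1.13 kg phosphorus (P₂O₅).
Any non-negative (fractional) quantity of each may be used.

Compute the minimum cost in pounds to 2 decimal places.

This is a linear program. Let x1 = kg of potassium nitrate, x2 = kg of muriate of potash, x3 = kg of MAP.
Minimise 1.57x1 + 0.71x2 + 0.92x3 with:
  0.43x1 + 0.6x2 ≥ 1.41   (potassium (K₂O))
  0.51x3 ≥ 1.13   (phosphorus (P₂O₅))
  x1, x2, x3 ≥ 0.
At the optimum only muriate of potash, MAP are positive (potassium nitrate = 0). The potassium (K₂O) and phosphorus (P₂O₅) requirements are met with equality.
So muriate of potash = 2.35 kg, MAP = 2.216 kg.
Cost = 0.71·2.35 + 0.92·2.216 = 3.7072.

£3.71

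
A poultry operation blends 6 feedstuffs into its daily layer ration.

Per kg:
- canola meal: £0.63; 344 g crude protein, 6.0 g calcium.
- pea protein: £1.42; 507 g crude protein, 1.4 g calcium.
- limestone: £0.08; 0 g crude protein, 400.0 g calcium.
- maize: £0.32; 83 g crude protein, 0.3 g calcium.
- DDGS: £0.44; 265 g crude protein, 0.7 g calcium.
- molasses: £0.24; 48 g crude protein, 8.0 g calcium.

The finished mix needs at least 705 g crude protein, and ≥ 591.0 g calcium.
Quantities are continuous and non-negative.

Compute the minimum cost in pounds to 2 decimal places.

£1.29

Let x1 = kg of canola meal, x2 = kg of pea protein, x3 = kg of limestone, x4 = kg of maize, x5 = kg of DDGS, x6 = kg of molasses.
min 0.63x1 + 1.42x2 + 0.08x3 + 0.32x4 + 0.44x5 + 0.24x6 s.t.:
  344x1 + 507x2 + 83x4 + 265x5 + 48x6 ≥ 705   (crude protein)
  6x1 + 1.4x2 + 400x3 + 0.3x4 + 0.7x5 + 8x6 ≥ 591   (calcium)
  x1, x2, x3, x4, x5, x6 ≥ 0.
The cheapest feasible vertex uses only limestone, DDGS; canola meal, pea protein, maize, molasses are not used. There the crude protein and calcium constraints are tight.
Solving gives x3 = 1.473, x5 = 2.66.
Objective = 0.08·1.473 + 0.44·2.66 = 1.2882.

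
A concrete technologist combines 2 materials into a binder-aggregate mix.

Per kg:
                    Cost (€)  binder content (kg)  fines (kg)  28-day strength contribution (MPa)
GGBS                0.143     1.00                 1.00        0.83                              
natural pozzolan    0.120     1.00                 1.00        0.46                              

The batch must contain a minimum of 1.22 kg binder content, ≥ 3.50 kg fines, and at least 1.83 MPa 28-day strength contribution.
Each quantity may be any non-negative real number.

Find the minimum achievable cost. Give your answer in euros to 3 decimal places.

Let x1 = kg of GGBS, x2 = kg of natural pozzolan.
Minimize 0.143x1 + 0.12x2 with:
  1x1 + 1x2 ≥ 1.22   (binder content)
  1x1 + 1x2 ≥ 3.5   (fines)
  0.83x1 + 0.46x2 ≥ 1.83   (28-day strength contribution)
  x1, x2 ≥ 0.
Both inputs are positive at the optimum. Binding constraints: fines and 28-day strength contribution.
Optimal quantities: GGBS = 0.5946 kg, natural pozzolan = 2.905 kg.
Total cost: 0.143·0.5946 + 0.12·2.905 = 0.43363.

€0.434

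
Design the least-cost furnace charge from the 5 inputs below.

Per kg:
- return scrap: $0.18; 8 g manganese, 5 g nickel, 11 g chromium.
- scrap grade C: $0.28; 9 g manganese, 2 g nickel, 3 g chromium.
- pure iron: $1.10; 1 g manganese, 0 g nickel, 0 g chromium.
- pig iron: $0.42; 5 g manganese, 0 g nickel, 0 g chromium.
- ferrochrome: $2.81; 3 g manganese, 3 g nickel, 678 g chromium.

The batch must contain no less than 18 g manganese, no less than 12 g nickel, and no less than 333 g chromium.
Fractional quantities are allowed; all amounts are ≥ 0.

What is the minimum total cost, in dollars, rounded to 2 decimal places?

Set it up as a linear program. Let x1 = kg of return scrap, x2 = kg of scrap grade C, x3 = kg of pure iron, x4 = kg of pig iron, x5 = kg of ferrochrome.
Minimize 0.18x1 + 0.28x2 + 1.1x3 + 0.42x4 + 2.81x5 s.t.:
  8x1 + 9x2 + 1x3 + 5x4 + 3x5 ≥ 18   (manganese)
  5x1 + 2x2 + 3x5 ≥ 12   (nickel)
  11x1 + 3x2 + 678x5 ≥ 333   (chromium)
  x1, x2, x3, x4, x5 ≥ 0.
The cheapest feasible vertex uses only return scrap, ferrochrome; scrap grade C, pure iron, pig iron are not used. The nickel and chromium requirements are met with equality.
That vertex is x1 = 2.126, x5 = 0.4567.
Objective = 0.18·2.126 + 2.81·0.4567 = 1.6660.

$1.67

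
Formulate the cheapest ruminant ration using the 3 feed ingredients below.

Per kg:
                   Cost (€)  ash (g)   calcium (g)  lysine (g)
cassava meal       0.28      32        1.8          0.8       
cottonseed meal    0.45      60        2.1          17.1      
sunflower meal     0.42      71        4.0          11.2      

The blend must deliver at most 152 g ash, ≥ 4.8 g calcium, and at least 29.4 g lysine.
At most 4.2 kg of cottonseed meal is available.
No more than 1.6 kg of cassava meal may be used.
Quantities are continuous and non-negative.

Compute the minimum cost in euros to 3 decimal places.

€0.830

Let x1 = kg of cassava meal, x2 = kg of cottonseed meal, x3 = kg of sunflower meal.
Minimise 0.28x1 + 0.45x2 + 0.42x3 subject to:
  32x1 + 60x2 + 71x3 ≤ 152   (ash)
  1.8x1 + 2.1x2 + 4x3 ≥ 4.8   (calcium)
  0.8x1 + 17.1x2 + 11.2x3 ≥ 29.4   (lysine)
  x2 ≤ 4.2
  x1 ≤ 1.6
  x1, x2, x3 ≥ 0.
The minimum-cost mix takes nothing from cassava meal — only cottonseed meal, sunflower meal. Binding constraints: calcium and lysine.
Solving gives x2 = 1.422, x3 = 0.4532.
Hence cost = 0.45·1.422 + 0.42·0.4532 = €0.83024.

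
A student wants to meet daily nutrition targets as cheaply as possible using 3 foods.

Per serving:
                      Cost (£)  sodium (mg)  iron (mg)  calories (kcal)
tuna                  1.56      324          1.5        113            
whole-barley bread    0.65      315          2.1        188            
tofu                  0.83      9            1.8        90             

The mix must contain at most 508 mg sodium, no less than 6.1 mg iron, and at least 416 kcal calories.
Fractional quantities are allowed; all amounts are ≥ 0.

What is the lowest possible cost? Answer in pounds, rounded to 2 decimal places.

Let x1 = servings of tuna, x2 = servings of whole-barley bread, x3 = servings of tofu.
Minimize 1.56x1 + 0.65x2 + 0.83x3 s.t.:
  324x1 + 315x2 + 9x3 ≤ 508   (sodium)
  1.5x1 + 2.1x2 + 1.8x3 ≥ 6.1   (iron)
  113x1 + 188x2 + 90x3 ≥ 416   (calories)
  x1, x2, x3 ≥ 0.
The cheapest feasible vertex uses only whole-barley bread, tofu; tuna is not used. There the sodium and iron constraints are tight.
That vertex is x2 = 1.568, x3 = 1.559.
Objective = 0.65·1.568 + 0.83·1.559 = 2.3132.

£2.31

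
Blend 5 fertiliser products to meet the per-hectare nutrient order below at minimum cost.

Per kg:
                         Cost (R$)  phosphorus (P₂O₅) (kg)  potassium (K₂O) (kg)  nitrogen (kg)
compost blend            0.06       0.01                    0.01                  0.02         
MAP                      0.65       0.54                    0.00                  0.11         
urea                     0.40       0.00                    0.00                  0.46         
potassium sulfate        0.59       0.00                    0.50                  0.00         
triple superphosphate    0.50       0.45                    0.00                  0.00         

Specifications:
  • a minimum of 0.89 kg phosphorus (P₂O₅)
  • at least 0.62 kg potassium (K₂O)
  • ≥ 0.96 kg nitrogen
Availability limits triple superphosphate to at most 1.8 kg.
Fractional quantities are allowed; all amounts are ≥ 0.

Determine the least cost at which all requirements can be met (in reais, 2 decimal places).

R$2.48

Let x1 = kg of compost blend, x2 = kg of MAP, x3 = kg of urea, x4 = kg of potassium sulfate, x5 = kg of triple superphosphate.
min 0.06x1 + 0.65x2 + 0.4x3 + 0.59x4 + 0.5x5 with:
  0.01x1 + 0.54x2 + 0.45x5 ≥ 0.89   (phosphorus (P₂O₅))
  0.01x1 + 0.5x4 ≥ 0.62   (potassium (K₂O))
  0.02x1 + 0.11x2 + 0.46x3 ≥ 0.96   (nitrogen)
  x5 ≤ 1.8
  x1, x2, x3, x4, x5 ≥ 0.
At the optimum only MAP, urea, potassium sulfate are positive (compost blend, triple superphosphate = 0). There the phosphorus (P₂O₅), potassium (K₂O), nitrogen constraints are tight.
Optimal quantities: MAP = 1.648 kg, urea = 1.693 kg, potassium sulfate = 1.24 kg.
Cost = 0.65·1.648 + 0.4·1.693 + 0.59·1.24 = 2.4800.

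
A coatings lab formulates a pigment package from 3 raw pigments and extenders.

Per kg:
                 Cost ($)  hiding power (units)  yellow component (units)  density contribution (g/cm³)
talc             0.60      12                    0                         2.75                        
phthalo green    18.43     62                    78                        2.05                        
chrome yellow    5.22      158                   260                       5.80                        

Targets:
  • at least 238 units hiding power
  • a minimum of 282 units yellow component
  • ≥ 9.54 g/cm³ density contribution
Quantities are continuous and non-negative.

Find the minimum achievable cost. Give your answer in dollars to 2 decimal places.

$7.93

Treat it as an LP. Let x1 = kg of talc, x2 = kg of phthalo green, x3 = kg of chrome yellow.
Minimize 0.6x1 + 18.43x2 + 5.22x3 s.t.:
  12x1 + 62x2 + 158x3 ≥ 238   (hiding power)
  78x2 + 260x3 ≥ 282   (yellow component)
  2.75x1 + 2.05x2 + 5.8x3 ≥ 9.54   (density contribution)
  x1, x2, x3 ≥ 0.
At the optimum only talc, chrome yellow are positive (phthalo green = 0). The hiding power and density contribution requirements are met with equality.
Optimal quantities: talc = 0.3478 kg, chrome yellow = 1.48 kg.
Hence cost = 0.6·0.3478 + 5.22·1.48 = $7.9343.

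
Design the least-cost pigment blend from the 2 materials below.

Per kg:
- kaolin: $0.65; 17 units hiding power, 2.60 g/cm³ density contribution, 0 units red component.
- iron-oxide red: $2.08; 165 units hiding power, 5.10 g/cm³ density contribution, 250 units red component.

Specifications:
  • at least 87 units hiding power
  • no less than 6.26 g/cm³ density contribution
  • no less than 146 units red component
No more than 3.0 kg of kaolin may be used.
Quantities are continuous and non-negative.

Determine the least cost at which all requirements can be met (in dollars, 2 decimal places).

$2.04

Let x1 = kg of kaolin, x2 = kg of iron-oxide red.
Minimize 0.65x1 + 2.08x2 with:
  17x1 + 165x2 ≥ 87   (hiding power)
  2.6x1 + 5.1x2 ≥ 6.26   (density contribution)
  250x2 ≥ 146   (red component)
  x1 ≤ 3
  x1, x2 ≥ 0.
Both inputs are positive at the optimum. There the density contribution and red component constraints are tight.
So kaolin = 1.262 kg, iron-oxide red = 0.584 kg.
Hence cost = 0.65·1.262 + 2.08·0.584 = $2.03502.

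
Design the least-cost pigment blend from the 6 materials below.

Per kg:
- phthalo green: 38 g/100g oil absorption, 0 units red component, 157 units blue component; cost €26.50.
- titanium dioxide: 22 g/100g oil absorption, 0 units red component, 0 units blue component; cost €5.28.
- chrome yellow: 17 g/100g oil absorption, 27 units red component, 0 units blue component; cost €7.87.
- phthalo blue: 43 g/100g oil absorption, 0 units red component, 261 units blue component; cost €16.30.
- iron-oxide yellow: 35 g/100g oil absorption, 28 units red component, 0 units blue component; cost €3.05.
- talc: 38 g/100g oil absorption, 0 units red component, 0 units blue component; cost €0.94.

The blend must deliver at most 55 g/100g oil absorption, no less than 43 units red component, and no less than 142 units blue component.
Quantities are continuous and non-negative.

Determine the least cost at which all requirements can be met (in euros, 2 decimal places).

Let x1 = kg of phthalo green, x2 = kg of titanium dioxide, x3 = kg of chrome yellow, x4 = kg of phthalo blue, x5 = kg of iron-oxide yellow, x6 = kg of talc.
Minimize 26.5x1 + 5.28x2 + 7.87x3 + 16.3x4 + 3.05x5 + 0.94x6 s.t.:
  38x1 + 22x2 + 17x3 + 43x4 + 35x5 + 38x6 ≤ 55   (oil absorption)
  27x3 + 28x5 ≥ 43   (red component)
  157x1 + 261x4 ≥ 142   (blue component)
  x1, x2, x3, x4, x5, x6 ≥ 0.
The minimum-cost mix takes nothing from phthalo green, titanium dioxide, talc — only chrome yellow, phthalo blue, iron-oxide yellow. Binding constraints: oil absorption, red component, blue component.
So chrome yellow = 1.322 kg, phthalo blue = 0.5441 kg, iron-oxide yellow = 0.2609 kg.
Cost = 7.87·1.322 + 16.3·0.5441 + 3.05·0.2609 = 20.0687.

€20.07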